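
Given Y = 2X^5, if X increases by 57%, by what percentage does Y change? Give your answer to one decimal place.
853.9%

For Y = 2X^5:
If X → X(1 + 0.57)
Then Y → Y · (1 + 0.57)^5
     ≈ Y · 9.5389

Percentage change = ((1 + 0.57)^5 − 1) × 100% ≈ 853.9%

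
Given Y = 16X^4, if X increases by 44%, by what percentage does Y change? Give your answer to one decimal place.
330.0%

For Y = 16X^4:
If X → X(1 + 0.44)
Then Y → Y · (1 + 0.44)^4
     ≈ Y · 4.2998

Percentage change = ((1 + 0.44)^4 − 1) × 100% ≈ 330.0%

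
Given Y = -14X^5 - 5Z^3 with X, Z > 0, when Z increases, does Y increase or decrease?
Y decreases

Taking the partial derivative:
∂Y/∂Z = -15Z^2

∂Y/∂Z = -15Z^2 < 0 (assuming positive values)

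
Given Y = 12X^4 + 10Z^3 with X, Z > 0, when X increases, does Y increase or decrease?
Y increases

Taking the partial derivative:
∂Y/∂X = 48X^3

∂Y/∂X = 48X^3 > 0 (assuming positive values)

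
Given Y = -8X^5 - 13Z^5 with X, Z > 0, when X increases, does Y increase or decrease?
Y decreases

Taking the partial derivative:
∂Y/∂X = -40X^4

∂Y/∂X = -40X^4 < 0 (assuming positive values)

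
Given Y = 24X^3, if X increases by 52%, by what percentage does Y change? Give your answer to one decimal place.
251.2%

For Y = 24X^3:
If X → X(1 + 0.52)
Then Y → Y · (1 + 0.52)^3
     ≈ Y · 3.5118

Percentage change = ((1 + 0.52)^3 − 1) × 100% ≈ 251.2%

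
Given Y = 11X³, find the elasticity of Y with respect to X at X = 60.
Elasticity = 3

Elasticity = (dY/dX) · (X/Y)

dY/dX = 33·X²
At X = 60: dY/dX = 118800, Y = 2376000

Elasticity = 118800 · (60 / 2376000) = 3

Interpretation: for a small percentage change in X, the percentage change in Y is approximately 3.00 times as large.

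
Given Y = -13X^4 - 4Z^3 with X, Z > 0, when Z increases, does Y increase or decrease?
Y decreases

Taking the partial derivative:
∂Y/∂Z = -12Z^2

∂Y/∂Z = -12Z^2 < 0 (assuming positive values)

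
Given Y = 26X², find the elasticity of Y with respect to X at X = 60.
Elasticity = 2

Elasticity = (dY/dX) · (X/Y)

dY/dX = 52·X
At X = 60: dY/dX = 3120, Y = 93600

Elasticity = 3120 · (60 / 93600) = 2

Interpretation: for a small percentage change in X, the percentage change in Y is approximately 2.00 times as large.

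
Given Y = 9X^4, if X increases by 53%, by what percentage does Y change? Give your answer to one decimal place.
448.0%

For Y = 9X^4:
If X → X(1 + 0.53)
Then Y → Y · (1 + 0.53)^4
     ≈ Y · 5.4798

Percentage change = ((1 + 0.53)^4 − 1) × 100% ≈ 448.0%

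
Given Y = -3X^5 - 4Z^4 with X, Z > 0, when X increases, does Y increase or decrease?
Y decreases

Taking the partial derivative:
∂Y/∂X = -15X^4

∂Y/∂X = -15X^4 < 0 (assuming positive values)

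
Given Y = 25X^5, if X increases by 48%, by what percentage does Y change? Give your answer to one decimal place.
610.1%

For Y = 25X^5:
If X → X(1 + 0.48)
Then Y → Y · (1 + 0.48)^5
     ≈ Y · 7.1008

Percentage change = ((1 + 0.48)^5 − 1) × 100% ≈ 610.1%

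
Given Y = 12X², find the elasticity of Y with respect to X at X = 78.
Elasticity = 2

Elasticity = (dY/dX) · (X/Y)

dY/dX = 24·X
At X = 78: dY/dX = 1872, Y = 73008

Elasticity = 1872 · (78 / 73008) = 2

Interpretation: for a small percentage change in X, the percentage change in Y is approximately 2.00 times as large.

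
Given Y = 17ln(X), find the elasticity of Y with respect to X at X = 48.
Elasticity = 1/ln(48) ≈ 0.2583

Elasticity = (dY/dX) · (X/Y)

dY/dX = 17/X
At X = 48: dY/dX = 17/48, Y = 17·ln(48)

Elasticity = (17/48) · (48 / (17·ln(48))) = 1/ln(48) ≈ 0.2583

Interpretation: for a small percentage change in X, the percentage change in Y is approximately 0.26 times as large.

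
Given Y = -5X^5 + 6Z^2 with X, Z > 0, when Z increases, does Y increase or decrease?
Y increases

Taking the partial derivative:
∂Y/∂Z = 12Z

∂Y/∂Z = 12Z > 0 (assuming positive values)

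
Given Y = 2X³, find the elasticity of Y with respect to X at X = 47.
Elasticity = 3

Elasticity = (dY/dX) · (X/Y)

dY/dX = 6·X²
At X = 47: dY/dX = 13254, Y = 207646

Elasticity = 13254 · (47 / 207646) = 3

Interpretation: for a small percentage change in X, the percentage change in Y is approximately 3.00 times as large.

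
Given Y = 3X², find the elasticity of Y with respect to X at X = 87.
Elasticity = 2

Elasticity = (dY/dX) · (X/Y)

dY/dX = 6·X
At X = 87: dY/dX = 522, Y = 22707

Elasticity = 522 · (87 / 22707) = 2

Interpretation: for a small percentage change in X, the percentage change in Y is approximately 2.00 times as large.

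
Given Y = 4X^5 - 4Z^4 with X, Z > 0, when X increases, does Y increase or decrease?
Y increases

Taking the partial derivative:
∂Y/∂X = 20X^4

∂Y/∂X = 20X^4 > 0 (assuming positive values)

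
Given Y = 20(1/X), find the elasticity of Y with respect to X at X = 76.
Elasticity = -1

Elasticity = (dY/dX) · (X/Y)

dY/dX = -20/X²
At X = 76: dY/dX = -5/1444, Y = 5/19

Elasticity = (-5/1444) · (76 / (5/19)) = -1

Interpretation: for a small percentage change in X, the percentage change in Y is approximately -1.00 times as large.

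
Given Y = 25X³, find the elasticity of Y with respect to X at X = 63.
Elasticity = 3

Elasticity = (dY/dX) · (X/Y)

dY/dX = 75·X²
At X = 63: dY/dX = 297675, Y = 6251175

Elasticity = 297675 · (63 / 6251175) = 3

Interpretation: for a small percentage change in X, the percentage change in Y is approximately 3.00 times as large.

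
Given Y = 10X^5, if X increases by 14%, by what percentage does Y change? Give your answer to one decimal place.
92.5%

For Y = 10X^5:
If X → X(1 + 0.14)
Then Y → Y · (1 + 0.14)^5
     ≈ Y · 1.9254

Percentage change = ((1 + 0.14)^5 − 1) × 100% ≈ 92.5%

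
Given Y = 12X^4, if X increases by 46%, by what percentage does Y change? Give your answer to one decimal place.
354.4%

For Y = 12X^4:
If X → X(1 + 0.46)
Then Y → Y · (1 + 0.46)^4
     ≈ Y · 4.5437

Percentage change = ((1 + 0.46)^4 − 1) × 100% ≈ 354.4%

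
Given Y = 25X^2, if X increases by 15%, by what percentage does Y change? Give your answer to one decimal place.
32.3%

For Y = 25X^2:
If X → X(1 + 0.15)
Then Y → Y · (1 + 0.15)^2
     = Y · 1.3225

Percentage change = ((1 + 0.15)^2 − 1) × 100% ≈ 32.3%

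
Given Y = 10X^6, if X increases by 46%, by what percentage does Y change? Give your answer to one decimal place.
868.5%

For Y = 10X^6:
If X → X(1 + 0.46)
Then Y → Y · (1 + 0.46)^6
     ≈ Y · 9.6854

Percentage change = ((1 + 0.46)^6 − 1) × 100% ≈ 868.5%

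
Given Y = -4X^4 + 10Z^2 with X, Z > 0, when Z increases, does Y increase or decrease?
Y increases

Taking the partial derivative:
∂Y/∂Z = 20Z

∂Y/∂Z = 20Z > 0 (assuming positive values)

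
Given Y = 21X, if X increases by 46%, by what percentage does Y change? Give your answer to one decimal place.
46.0%

For Y = 21X:
If X → X(1 + 0.46)
Then Y → Y · (1 + 0.46)^1
     = Y · 1.4600

Percentage change = ((1 + 0.46)^1 − 1) × 100% = 46.0%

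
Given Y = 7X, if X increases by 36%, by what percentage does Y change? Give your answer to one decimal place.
36.0%

For Y = 7X:
If X → X(1 + 0.36)
Then Y → Y · (1 + 0.36)^1
     = Y · 1.3600

Percentage change = ((1 + 0.36)^1 − 1) × 100% = 36.0%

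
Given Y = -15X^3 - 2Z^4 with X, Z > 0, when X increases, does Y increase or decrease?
Y decreases

Taking the partial derivative:
∂Y/∂X = -45X^2

∂Y/∂X = -45X^2 < 0 (assuming positive values)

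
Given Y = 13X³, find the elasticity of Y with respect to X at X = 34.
Elasticity = 3

Elasticity = (dY/dX) · (X/Y)

dY/dX = 39·X²
At X = 34: dY/dX = 45084, Y = 510952

Elasticity = 45084 · (34 / 510952) = 3

Interpretation: for a small percentage change in X, the percentage change in Y is approximately 3.00 times as large.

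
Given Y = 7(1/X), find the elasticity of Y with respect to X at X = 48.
Elasticity = -1

Elasticity = (dY/dX) · (X/Y)

dY/dX = -7/X²
At X = 48: dY/dX = -7/2304, Y = 7/48

Elasticity = (-7/2304) · (48 / (7/48)) = -1

Interpretation: for a small percentage change in X, the percentage change in Y is approximately -1.00 times as large.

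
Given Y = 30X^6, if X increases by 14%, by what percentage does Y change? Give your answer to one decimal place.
119.5%

For Y = 30X^6:
If X → X(1 + 0.14)
Then Y → Y · (1 + 0.14)^6
     ≈ Y · 2.1950

Percentage change = ((1 + 0.14)^6 − 1) × 100% ≈ 119.5%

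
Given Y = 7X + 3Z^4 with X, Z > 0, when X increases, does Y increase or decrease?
Y increases

Taking the partial derivative:
∂Y/∂X = 7

∂Y/∂X = 7 > 0 (assuming positive values)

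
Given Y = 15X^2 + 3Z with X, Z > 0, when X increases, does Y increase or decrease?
Y increases

Taking the partial derivative:
∂Y/∂X = 30X

∂Y/∂X = 30X > 0 (assuming positive values)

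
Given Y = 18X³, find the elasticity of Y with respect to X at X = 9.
Elasticity = 3

Elasticity = (dY/dX) · (X/Y)

dY/dX = 54·X²
At X = 9: dY/dX = 4374, Y = 13122

Elasticity = 4374 · (9 / 13122) = 3

Interpretation: for a small percentage change in X, the percentage change in Y is approximately 3.00 times as large.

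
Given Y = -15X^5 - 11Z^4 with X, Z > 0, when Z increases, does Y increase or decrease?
Y decreases

Taking the partial derivative:
∂Y/∂Z = -44Z^3

∂Y/∂Z = -44Z^3 < 0 (assuming positive values)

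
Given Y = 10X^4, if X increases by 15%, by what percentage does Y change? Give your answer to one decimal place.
74.9%

For Y = 10X^4:
If X → X(1 + 0.15)
Then Y → Y · (1 + 0.15)^4
     ≈ Y · 1.7490

Percentage change = ((1 + 0.15)^4 − 1) × 100% ≈ 74.9%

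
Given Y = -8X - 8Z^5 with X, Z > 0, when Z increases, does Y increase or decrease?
Y decreases

Taking the partial derivative:
∂Y/∂Z = -40Z^4

∂Y/∂Z = -40Z^4 < 0 (assuming positive values)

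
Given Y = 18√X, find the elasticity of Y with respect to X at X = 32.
Elasticity = 1/2

Elasticity = (dY/dX) · (X/Y)

dY/dX = 9/√X
At X = 32: dY/dX = 9·√2/8, Y = 72·√2

Elasticity = (9·√2/8) · (32 / (72·√2)) = 1/2

Interpretation: for a small percentage change in X, the percentage change in Y is approximately 0.50 times as large.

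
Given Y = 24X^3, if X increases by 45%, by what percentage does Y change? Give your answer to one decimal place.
204.9%

For Y = 24X^3:
If X → X(1 + 0.45)
Then Y → Y · (1 + 0.45)^3
     ≈ Y · 3.0486

Percentage change = ((1 + 0.45)^3 − 1) × 100% ≈ 204.9%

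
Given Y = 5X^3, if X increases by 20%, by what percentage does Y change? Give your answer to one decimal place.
72.8%

For Y = 5X^3:
If X → X(1 + 0.2)
Then Y → Y · (1 + 0.2)^3
     = Y · 1.7280

Percentage change = ((1 + 0.2)^3 − 1) × 100% = 72.8%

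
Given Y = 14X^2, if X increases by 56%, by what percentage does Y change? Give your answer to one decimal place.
143.4%

For Y = 14X^2:
If X → X(1 + 0.56)
Then Y → Y · (1 + 0.56)^2
     = Y · 2.4336

Percentage change = ((1 + 0.56)^2 − 1) × 100% ≈ 143.4%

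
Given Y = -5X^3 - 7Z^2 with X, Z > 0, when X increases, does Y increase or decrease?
Y decreases

Taking the partial derivative:
∂Y/∂X = -15X^2

∂Y/∂X = -15X^2 < 0 (assuming positive values)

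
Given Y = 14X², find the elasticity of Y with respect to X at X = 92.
Elasticity = 2

Elasticity = (dY/dX) · (X/Y)

dY/dX = 28·X
At X = 92: dY/dX = 2576, Y = 118496

Elasticity = 2576 · (92 / 118496) = 2

Interpretation: for a small percentage change in X, the percentage change in Y is approximately 2.00 times as large.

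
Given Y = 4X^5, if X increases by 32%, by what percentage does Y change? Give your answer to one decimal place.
300.7%

For Y = 4X^5:
If X → X(1 + 0.32)
Then Y → Y · (1 + 0.32)^5
     ≈ Y · 4.0075

Percentage change = ((1 + 0.32)^5 − 1) × 100% ≈ 300.7%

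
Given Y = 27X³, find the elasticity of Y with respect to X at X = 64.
Elasticity = 3

Elasticity = (dY/dX) · (X/Y)

dY/dX = 81·X²
At X = 64: dY/dX = 331776, Y = 7077888

Elasticity = 331776 · (64 / 7077888) = 3

Interpretation: for a small percentage change in X, the percentage change in Y is approximately 3.00 times as large.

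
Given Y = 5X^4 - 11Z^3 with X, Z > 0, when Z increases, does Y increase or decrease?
Y decreases

Taking the partial derivative:
∂Y/∂Z = -33Z^2

∂Y/∂Z = -33Z^2 < 0 (assuming positive values)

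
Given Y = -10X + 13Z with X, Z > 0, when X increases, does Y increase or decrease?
Y decreases

Taking the partial derivative:
∂Y/∂X = -10

∂Y/∂X = -10 < 0 (assuming positive values)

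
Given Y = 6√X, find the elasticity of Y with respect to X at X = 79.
Elasticity = 1/2

Elasticity = (dY/dX) · (X/Y)

dY/dX = 3/√X
At X = 79: dY/dX = 3·√79/79, Y = 6·√79

Elasticity = (3·√79/79) · (79 / (6·√79)) = 1/2

Interpretation: for a small percentage change in X, the percentage change in Y is approximately 0.50 times as large.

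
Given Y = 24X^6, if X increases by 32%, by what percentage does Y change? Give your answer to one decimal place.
429.0%

For Y = 24X^6:
If X → X(1 + 0.32)
Then Y → Y · (1 + 0.32)^6
     ≈ Y · 5.2899

Percentage change = ((1 + 0.32)^6 − 1) × 100% ≈ 429.0%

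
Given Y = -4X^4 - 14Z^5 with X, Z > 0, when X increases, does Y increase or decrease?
Y decreases

Taking the partial derivative:
∂Y/∂X = -16X^3

∂Y/∂X = -16X^3 < 0 (assuming positive values)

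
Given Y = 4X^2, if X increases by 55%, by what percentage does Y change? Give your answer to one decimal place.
140.3%

For Y = 4X^2:
If X → X(1 + 0.55)
Then Y → Y · (1 + 0.55)^2
     = Y · 2.4025

Percentage change = ((1 + 0.55)^2 − 1) × 100% ≈ 140.3%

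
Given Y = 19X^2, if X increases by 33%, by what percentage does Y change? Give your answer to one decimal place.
76.9%

For Y = 19X^2:
If X → X(1 + 0.33)
Then Y → Y · (1 + 0.33)^2
     = Y · 1.7689

Percentage change = ((1 + 0.33)^2 − 1) × 100% ≈ 76.9%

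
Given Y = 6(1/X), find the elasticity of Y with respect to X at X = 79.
Elasticity = -1

Elasticity = (dY/dX) · (X/Y)

dY/dX = -6/X²
At X = 79: dY/dX = -6/6241, Y = 6/79

Elasticity = (-6/6241) · (79 / (6/79)) = -1

Interpretation: for a small percentage change in X, the percentage change in Y is approximately -1.00 times as large.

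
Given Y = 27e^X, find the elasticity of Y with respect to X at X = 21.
Elasticity = 21

Elasticity = (dY/dX) · (X/Y)

dY/dX = 27·e^X
At X = 21: dY/dX = 27·e^21, Y = 27·e^21

Elasticity = (27·e^21) · (21 / (27·e^21)) = 21

Interpretation: for a small percentage change in X, the percentage change in Y is approximately 21.00 times as large.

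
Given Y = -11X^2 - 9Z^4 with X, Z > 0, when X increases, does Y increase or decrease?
Y decreases

Taking the partial derivative:
∂Y/∂X = -22X

∂Y/∂X = -22X < 0 (assuming positive values)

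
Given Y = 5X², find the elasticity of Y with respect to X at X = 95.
Elasticity = 2

Elasticity = (dY/dX) · (X/Y)

dY/dX = 10·X
At X = 95: dY/dX = 950, Y = 45125

Elasticity = 950 · (95 / 45125) = 2

Interpretation: for a small percentage change in X, the percentage change in Y is approximately 2.00 times as large.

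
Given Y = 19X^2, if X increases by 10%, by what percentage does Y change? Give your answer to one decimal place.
21.0%

For Y = 19X^2:
If X → X(1 + 0.1)
Then Y → Y · (1 + 0.1)^2
     = Y · 1.2100

Percentage change = ((1 + 0.1)^2 − 1) × 100% = 21.0%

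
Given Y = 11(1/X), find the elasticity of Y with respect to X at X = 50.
Elasticity = -1

Elasticity = (dY/dX) · (X/Y)

dY/dX = -11/X²
At X = 50: dY/dX = -11/2500, Y = 11/50

Elasticity = (-11/2500) · (50 / (11/50)) = -1

Interpretation: for a small percentage change in X, the percentage change in Y is approximately -1.00 times as large.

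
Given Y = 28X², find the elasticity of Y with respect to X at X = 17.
Elasticity = 2

Elasticity = (dY/dX) · (X/Y)

dY/dX = 56·X
At X = 17: dY/dX = 952, Y = 8092

Elasticity = 952 · (17 / 8092) = 2

Interpretation: for a small percentage change in X, the percentage change in Y is approximately 2.00 times as large.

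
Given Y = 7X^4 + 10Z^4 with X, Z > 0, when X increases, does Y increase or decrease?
Y increases

Taking the partial derivative:
∂Y/∂X = 28X^3

∂Y/∂X = 28X^3 > 0 (assuming positive values)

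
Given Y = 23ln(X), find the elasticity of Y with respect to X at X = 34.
Elasticity = 1/ln(34) ≈ 0.2836

Elasticity = (dY/dX) · (X/Y)

dY/dX = 23/X
At X = 34: dY/dX = 23/34, Y = 23·ln(34)

Elasticity = (23/34) · (34 / (23·ln(34))) = 1/ln(34) ≈ 0.2836

Interpretation: for a small percentage change in X, the percentage change in Y is approximately 0.28 times as large.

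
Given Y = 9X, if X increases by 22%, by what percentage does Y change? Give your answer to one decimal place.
22.0%

For Y = 9X:
If X → X(1 + 0.22)
Then Y → Y · (1 + 0.22)^1
     = Y · 1.2200

Percentage change = ((1 + 0.22)^1 − 1) × 100% = 22.0%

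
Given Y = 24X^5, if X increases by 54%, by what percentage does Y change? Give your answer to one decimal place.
766.2%

For Y = 24X^5:
If X → X(1 + 0.54)
Then Y → Y · (1 + 0.54)^5
     ≈ Y · 8.6617

Percentage change = ((1 + 0.54)^5 − 1) × 100% ≈ 766.2%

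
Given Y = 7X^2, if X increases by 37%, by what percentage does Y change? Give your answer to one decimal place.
87.7%

For Y = 7X^2:
If X → X(1 + 0.37)
Then Y → Y · (1 + 0.37)^2
     = Y · 1.8769

Percentage change = ((1 + 0.37)^2 − 1) × 100% ≈ 87.7%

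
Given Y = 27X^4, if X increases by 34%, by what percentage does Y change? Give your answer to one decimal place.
222.4%

For Y = 27X^4:
If X → X(1 + 0.34)
Then Y → Y · (1 + 0.34)^4
     ≈ Y · 3.2242

Percentage change = ((1 + 0.34)^4 − 1) × 100% ≈ 222.4%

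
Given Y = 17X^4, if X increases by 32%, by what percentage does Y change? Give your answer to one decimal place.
203.6%

For Y = 17X^4:
If X → X(1 + 0.32)
Then Y → Y · (1 + 0.32)^4
     ≈ Y · 3.0360

Percentage change = ((1 + 0.32)^4 − 1) × 100% ≈ 203.6%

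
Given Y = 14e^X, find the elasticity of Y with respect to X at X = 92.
Elasticity = 92

Elasticity = (dY/dX) · (X/Y)

dY/dX = 14·e^X
At X = 92: dY/dX = 14·e^92, Y = 14·e^92

Elasticity = (14·e^92) · (92 / (14·e^92)) = 92

Interpretation: for a small percentage change in X, the percentage change in Y is approximately 92.00 times as large.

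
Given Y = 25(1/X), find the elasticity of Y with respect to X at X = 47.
Elasticity = -1

Elasticity = (dY/dX) · (X/Y)

dY/dX = -25/X²
At X = 47: dY/dX = -25/2209, Y = 25/47

Elasticity = (-25/2209) · (47 / (25/47)) = -1

Interpretation: for a small percentage change in X, the percentage change in Y is approximately -1.00 times as large.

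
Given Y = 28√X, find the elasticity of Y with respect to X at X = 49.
Elasticity = 1/2

Elasticity = (dY/dX) · (X/Y)

dY/dX = 14/√X
At X = 49: dY/dX = 2, Y = 196

Elasticity = 2 · (49 / 196) = 1/2

Interpretation: for a small percentage change in X, the percentage change in Y is approximately 0.50 times as large.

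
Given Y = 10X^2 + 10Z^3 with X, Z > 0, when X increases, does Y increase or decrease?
Y increases

Taking the partial derivative:
∂Y/∂X = 20X

∂Y/∂X = 20X > 0 (assuming positive values)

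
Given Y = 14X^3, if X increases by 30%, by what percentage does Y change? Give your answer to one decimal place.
119.7%

For Y = 14X^3:
If X → X(1 + 0.3)
Then Y → Y · (1 + 0.3)^3
     = Y · 2.1970

Percentage change = ((1 + 0.3)^3 − 1) × 100% = 119.7%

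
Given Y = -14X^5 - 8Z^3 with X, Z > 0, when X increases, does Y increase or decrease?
Y decreases

Taking the partial derivative:
∂Y/∂X = -70X^4

∂Y/∂X = -70X^4 < 0 (assuming positive values)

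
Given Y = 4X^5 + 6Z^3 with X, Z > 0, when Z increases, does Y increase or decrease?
Y increases

Taking the partial derivative:
∂Y/∂Z = 18Z^2

∂Y/∂Z = 18Z^2 > 0 (assuming positive values)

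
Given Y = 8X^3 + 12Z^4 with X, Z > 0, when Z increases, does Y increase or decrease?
Y increases

Taking the partial derivative:
∂Y/∂Z = 48Z^3

∂Y/∂Z = 48Z^3 > 0 (assuming positive values)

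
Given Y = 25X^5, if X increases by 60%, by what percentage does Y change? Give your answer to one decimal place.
948.6%

For Y = 25X^5:
If X → X(1 + 0.6)
Then Y → Y · (1 + 0.6)^5
     ≈ Y · 10.4858

Percentage change = ((1 + 0.6)^5 − 1) × 100% ≈ 948.6%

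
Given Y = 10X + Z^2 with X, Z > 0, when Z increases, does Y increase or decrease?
Y increases

Taking the partial derivative:
∂Y/∂Z = 2Z

∂Y/∂Z = 2Z > 0 (assuming positive values)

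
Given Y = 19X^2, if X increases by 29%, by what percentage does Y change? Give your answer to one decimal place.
66.4%

For Y = 19X^2:
If X → X(1 + 0.29)
Then Y → Y · (1 + 0.29)^2
     = Y · 1.6641

Percentage change = ((1 + 0.29)^2 − 1) × 100% ≈ 66.4%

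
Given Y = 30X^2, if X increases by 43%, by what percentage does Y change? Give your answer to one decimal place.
104.5%

For Y = 30X^2:
If X → X(1 + 0.43)
Then Y → Y · (1 + 0.43)^2
     = Y · 2.0449

Percentage change = ((1 + 0.43)^2 − 1) × 100% ≈ 104.5%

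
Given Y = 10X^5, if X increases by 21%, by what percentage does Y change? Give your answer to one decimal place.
159.4%

For Y = 10X^5:
If X → X(1 + 0.21)
Then Y → Y · (1 + 0.21)^5
     ≈ Y · 2.5937

Percentage change = ((1 + 0.21)^5 − 1) × 100% ≈ 159.4%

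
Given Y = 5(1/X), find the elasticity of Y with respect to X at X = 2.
Elasticity = -1

Elasticity = (dY/dX) · (X/Y)

dY/dX = -5/X²
At X = 2: dY/dX = -5/4, Y = 5/2

Elasticity = (-5/4) · (2 / (5/2)) = -1

Interpretation: for a small percentage change in X, the percentage change in Y is approximately -1.00 times as large.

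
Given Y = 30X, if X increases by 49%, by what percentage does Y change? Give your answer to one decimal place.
49.0%

For Y = 30X:
If X → X(1 + 0.49)
Then Y → Y · (1 + 0.49)^1
     = Y · 1.4900

Percentage change = ((1 + 0.49)^1 − 1) × 100% = 49.0%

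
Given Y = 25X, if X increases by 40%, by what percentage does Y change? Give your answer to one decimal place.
40.0%

For Y = 25X:
If X → X(1 + 0.4)
Then Y → Y · (1 + 0.4)^1
     = Y · 1.4000

Percentage change = ((1 + 0.4)^1 − 1) × 100% = 40.0%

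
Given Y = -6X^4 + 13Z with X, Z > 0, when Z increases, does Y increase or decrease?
Y increases

Taking the partial derivative:
∂Y/∂Z = 13

∂Y/∂Z = 13 > 0 (assuming positive values)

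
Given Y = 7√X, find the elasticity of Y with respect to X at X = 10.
Elasticity = 1/2

Elasticity = (dY/dX) · (X/Y)

dY/dX = 7/(2·√X)
At X = 10: dY/dX = 7·√10/20, Y = 7·√10

Elasticity = (7·√10/20) · (10 / (7·√10)) = 1/2

Interpretation: for a small percentage change in X, the percentage change in Y is approximately 0.50 times as large.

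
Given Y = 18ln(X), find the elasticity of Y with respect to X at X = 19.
Elasticity = 1/ln(19) ≈ 0.3396

Elasticity = (dY/dX) · (X/Y)

dY/dX = 18/X
At X = 19: dY/dX = 18/19, Y = 18·ln(19)

Elasticity = (18/19) · (19 / (18·ln(19))) = 1/ln(19) ≈ 0.3396

Interpretation: for a small percentage change in X, the percentage change in Y is approximately 0.34 times as large.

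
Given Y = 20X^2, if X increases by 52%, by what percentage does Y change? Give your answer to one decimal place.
131.0%

For Y = 20X^2:
If X → X(1 + 0.52)
Then Y → Y · (1 + 0.52)^2
     = Y · 2.3104

Percentage change = ((1 + 0.52)^2 − 1) × 100% ≈ 131.0%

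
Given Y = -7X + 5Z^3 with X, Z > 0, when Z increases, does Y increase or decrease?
Y increases

Taking the partial derivative:
∂Y/∂Z = 15Z^2

∂Y/∂Z = 15Z^2 > 0 (assuming positive values)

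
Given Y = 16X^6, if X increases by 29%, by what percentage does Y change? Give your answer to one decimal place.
360.8%

For Y = 16X^6:
If X → X(1 + 0.29)
Then Y → Y · (1 + 0.29)^6
     ≈ Y · 4.6083

Percentage change = ((1 + 0.29)^6 − 1) × 100% ≈ 360.8%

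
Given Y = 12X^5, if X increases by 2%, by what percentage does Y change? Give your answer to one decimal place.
10.4%

For Y = 12X^5:
If X → X(1 + 0.02)
Then Y → Y · (1 + 0.02)^5
     ≈ Y · 1.1041

Percentage change = ((1 + 0.02)^5 − 1) × 100% ≈ 10.4%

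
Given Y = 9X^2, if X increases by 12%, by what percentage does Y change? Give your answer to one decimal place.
25.4%

For Y = 9X^2:
If X → X(1 + 0.12)
Then Y → Y · (1 + 0.12)^2
     = Y · 1.2544

Percentage change = ((1 + 0.12)^2 − 1) × 100% ≈ 25.4%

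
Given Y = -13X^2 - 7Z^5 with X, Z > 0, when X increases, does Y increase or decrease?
Y decreases

Taking the partial derivative:
∂Y/∂X = -26X

∂Y/∂X = -26X < 0 (assuming positive values)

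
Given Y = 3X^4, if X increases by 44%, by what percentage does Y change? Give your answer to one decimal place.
330.0%

For Y = 3X^4:
If X → X(1 + 0.44)
Then Y → Y · (1 + 0.44)^4
     ≈ Y · 4.2998

Percentage change = ((1 + 0.44)^4 − 1) × 100% ≈ 330.0%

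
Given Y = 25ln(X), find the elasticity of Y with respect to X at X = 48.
Elasticity = 1/ln(48) ≈ 0.2583

Elasticity = (dY/dX) · (X/Y)

dY/dX = 25/X
At X = 48: dY/dX = 25/48, Y = 25·ln(48)

Elasticity = (25/48) · (48 / (25·ln(48))) = 1/ln(48) ≈ 0.2583

Interpretation: for a small percentage change in X, the percentage change in Y is approximately 0.26 times as large.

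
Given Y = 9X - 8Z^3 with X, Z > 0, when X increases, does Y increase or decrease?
Y increases

Taking the partial derivative:
∂Y/∂X = 9

∂Y/∂X = 9 > 0 (assuming positive values)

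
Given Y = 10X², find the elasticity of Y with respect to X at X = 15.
Elasticity = 2

Elasticity = (dY/dX) · (X/Y)

dY/dX = 20·X
At X = 15: dY/dX = 300, Y = 2250

Elasticity = 300 · (15 / 2250) = 2

Interpretation: for a small percentage change in X, the percentage change in Y is approximately 2.00 times as large.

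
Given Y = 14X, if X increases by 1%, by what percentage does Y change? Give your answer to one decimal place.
1.0%

For Y = 14X:
If X → X(1 + 0.01)
Then Y → Y · (1 + 0.01)^1
     = Y · 1.0100

Percentage change = ((1 + 0.01)^1 − 1) × 100% = 1.0%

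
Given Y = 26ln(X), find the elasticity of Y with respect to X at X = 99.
Elasticity = 1/ln(99) ≈ 0.2176

Elasticity = (dY/dX) · (X/Y)

dY/dX = 26/X
At X = 99: dY/dX = 26/99, Y = 26·ln(99)

Elasticity = (26/99) · (99 / (26·ln(99))) = 1/ln(99) ≈ 0.2176

Interpretation: for a small percentage change in X, the percentage change in Y is approximately 0.22 times as large.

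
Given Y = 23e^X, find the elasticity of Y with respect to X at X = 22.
Elasticity = 22

Elasticity = (dY/dX) · (X/Y)

dY/dX = 23·e^X
At X = 22: dY/dX = 23·e^22, Y = 23·e^22

Elasticity = (23·e^22) · (22 / (23·e^22)) = 22

Interpretation: for a small percentage change in X, the percentage change in Y is approximately 22.00 times as large.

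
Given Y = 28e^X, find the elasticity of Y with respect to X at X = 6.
Elasticity = 6

Elasticity = (dY/dX) · (X/Y)

dY/dX = 28·e^X
At X = 6: dY/dX = 28·e^6, Y = 28·e^6

Elasticity = (28·e^6) · (6 / (28·e^6)) = 6

Interpretation: for a small percentage change in X, the percentage change in Y is approximately 6.00 times as large.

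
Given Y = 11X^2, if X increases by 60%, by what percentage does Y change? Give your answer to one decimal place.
156.0%

For Y = 11X^2:
If X → X(1 + 0.6)
Then Y → Y · (1 + 0.6)^2
     = Y · 2.5600

Percentage change = ((1 + 0.6)^2 − 1) × 100% = 156.0%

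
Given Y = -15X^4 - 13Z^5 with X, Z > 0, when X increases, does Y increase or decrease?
Y decreases

Taking the partial derivative:
∂Y/∂X = -60X^3

∂Y/∂X = -60X^3 < 0 (assuming positive values)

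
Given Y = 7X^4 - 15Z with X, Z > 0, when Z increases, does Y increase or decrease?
Y decreases

Taking the partial derivative:
∂Y/∂Z = -15

∂Y/∂Z = -15 < 0 (assuming positive values)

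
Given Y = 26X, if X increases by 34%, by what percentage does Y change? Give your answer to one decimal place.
34.0%

For Y = 26X:
If X → X(1 + 0.34)
Then Y → Y · (1 + 0.34)^1
     = Y · 1.3400

Percentage change = ((1 + 0.34)^1 − 1) × 100% = 34.0%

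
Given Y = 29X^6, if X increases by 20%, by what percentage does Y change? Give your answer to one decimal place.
198.6%

For Y = 29X^6:
If X → X(1 + 0.2)
Then Y → Y · (1 + 0.2)^6
     ≈ Y · 2.9860

Percentage change = ((1 + 0.2)^6 − 1) × 100% ≈ 198.6%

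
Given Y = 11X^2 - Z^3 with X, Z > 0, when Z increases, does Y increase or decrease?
Y decreases

Taking the partial derivative:
∂Y/∂Z = -3Z^2

∂Y/∂Z = -3Z^2 < 0 (assuming positive values)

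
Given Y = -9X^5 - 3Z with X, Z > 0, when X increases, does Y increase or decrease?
Y decreases

Taking the partial derivative:
∂Y/∂X = -45X^4

∂Y/∂X = -45X^4 < 0 (assuming positive values)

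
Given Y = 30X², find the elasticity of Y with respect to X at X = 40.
Elasticity = 2

Elasticity = (dY/dX) · (X/Y)

dY/dX = 60·X
At X = 40: dY/dX = 2400, Y = 48000

Elasticity = 2400 · (40 / 48000) = 2

Interpretation: for a small percentage change in X, the percentage change in Y is approximately 2.00 times as large.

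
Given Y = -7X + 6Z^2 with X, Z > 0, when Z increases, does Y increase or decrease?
Y increases

Taking the partial derivative:
∂Y/∂Z = 12Z

∂Y/∂Z = 12Z > 0 (assuming positive values)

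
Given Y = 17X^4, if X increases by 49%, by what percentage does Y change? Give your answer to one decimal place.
392.9%

For Y = 17X^4:
If X → X(1 + 0.49)
Then Y → Y · (1 + 0.49)^4
     ≈ Y · 4.9288

Percentage change = ((1 + 0.49)^4 − 1) × 100% ≈ 392.9%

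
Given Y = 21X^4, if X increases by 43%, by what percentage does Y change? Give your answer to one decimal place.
318.2%

For Y = 21X^4:
If X → X(1 + 0.43)
Then Y → Y · (1 + 0.43)^4
     ≈ Y · 4.1816

Percentage change = ((1 + 0.43)^4 − 1) × 100% ≈ 318.2%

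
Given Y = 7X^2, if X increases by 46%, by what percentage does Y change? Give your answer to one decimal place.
113.2%

For Y = 7X^2:
If X → X(1 + 0.46)
Then Y → Y · (1 + 0.46)^2
     = Y · 2.1316

Percentage change = ((1 + 0.46)^2 − 1) × 100% ≈ 113.2%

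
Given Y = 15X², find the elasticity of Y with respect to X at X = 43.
Elasticity = 2

Elasticity = (dY/dX) · (X/Y)

dY/dX = 30·X
At X = 43: dY/dX = 1290, Y = 27735

Elasticity = 1290 · (43 / 27735) = 2

Interpretation: for a small percentage change in X, the percentage change in Y is approximately 2.00 times as large.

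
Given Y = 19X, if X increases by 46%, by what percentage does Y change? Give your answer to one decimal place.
46.0%

For Y = 19X:
If X → X(1 + 0.46)
Then Y → Y · (1 + 0.46)^1
     = Y · 1.4600

Percentage change = ((1 + 0.46)^1 − 1) × 100% = 46.0%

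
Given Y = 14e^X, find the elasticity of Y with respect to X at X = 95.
Elasticity = 95

Elasticity = (dY/dX) · (X/Y)

dY/dX = 14·e^X
At X = 95: dY/dX = 14·e^95, Y = 14·e^95

Elasticity = (14·e^95) · (95 / (14·e^95)) = 95

Interpretation: for a small percentage change in X, the percentage change in Y is approximately 95.00 times as large.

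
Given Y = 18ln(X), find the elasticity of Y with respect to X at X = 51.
Elasticity = 1/ln(51) ≈ 0.2543

Elasticity = (dY/dX) · (X/Y)

dY/dX = 18/X
At X = 51: dY/dX = 6/17, Y = 18·ln(51)

Elasticity = (6/17) · (51 / (18·ln(51))) = 1/ln(51) ≈ 0.2543

Interpretation: for a small percentage change in X, the percentage change in Y is approximately 0.25 times as large.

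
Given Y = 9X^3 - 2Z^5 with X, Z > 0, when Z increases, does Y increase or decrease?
Y decreases

Taking the partial derivative:
∂Y/∂Z = -10Z^4

∂Y/∂Z = -10Z^4 < 0 (assuming positive values)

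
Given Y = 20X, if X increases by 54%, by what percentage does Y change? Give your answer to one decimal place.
54.0%

For Y = 20X:
If X → X(1 + 0.54)
Then Y → Y · (1 + 0.54)^1
     = Y · 1.5400

Percentage change = ((1 + 0.54)^1 − 1) × 100% = 54.0%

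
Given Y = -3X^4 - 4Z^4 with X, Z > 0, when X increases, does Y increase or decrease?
Y decreases

Taking the partial derivative:
∂Y/∂X = -12X^3

∂Y/∂X = -12X^3 < 0 (assuming positive values)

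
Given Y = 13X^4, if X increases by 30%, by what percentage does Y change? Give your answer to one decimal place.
185.6%

For Y = 13X^4:
If X → X(1 + 0.3)
Then Y → Y · (1 + 0.3)^4
     = Y · 2.8561

Percentage change = ((1 + 0.3)^4 − 1) × 100% ≈ 185.6%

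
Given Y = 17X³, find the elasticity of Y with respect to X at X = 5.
Elasticity = 3

Elasticity = (dY/dX) · (X/Y)

dY/dX = 51·X²
At X = 5: dY/dX = 1275, Y = 2125

Elasticity = 1275 · (5 / 2125) = 3

Interpretation: for a small percentage change in X, the percentage change in Y is approximately 3.00 times as large.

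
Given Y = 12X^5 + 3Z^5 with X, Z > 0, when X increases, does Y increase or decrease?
Y increases

Taking the partial derivative:
∂Y/∂X = 60X^4

∂Y/∂X = 60X^4 > 0 (assuming positive values)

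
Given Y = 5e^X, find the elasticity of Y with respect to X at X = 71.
Elasticity = 71

Elasticity = (dY/dX) · (X/Y)

dY/dX = 5·e^X
At X = 71: dY/dX = 5·e^71, Y = 5·e^71

Elasticity = (5·e^71) · (71 / (5·e^71)) = 71

Interpretation: for a small percentage change in X, the percentage change in Y is approximately 71.00 times as large.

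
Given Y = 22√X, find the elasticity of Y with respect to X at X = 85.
Elasticity = 1/2

Elasticity = (dY/dX) · (X/Y)

dY/dX = 11/√X
At X = 85: dY/dX = 11·√85/85, Y = 22·√85

Elasticity = (11·√85/85) · (85 / (22·√85)) = 1/2

Interpretation: for a small percentage change in X, the percentage change in Y is approximately 0.50 times as large.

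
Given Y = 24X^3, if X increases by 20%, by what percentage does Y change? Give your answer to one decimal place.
72.8%

For Y = 24X^3:
If X → X(1 + 0.2)
Then Y → Y · (1 + 0.2)^3
     = Y · 1.7280

Percentage change = ((1 + 0.2)^3 − 1) × 100% = 72.8%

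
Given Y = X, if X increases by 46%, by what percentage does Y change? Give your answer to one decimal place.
46.0%

For Y = X:
If X → X(1 + 0.46)
Then Y → Y · (1 + 0.46)^1
     = Y · 1.4600

Percentage change = ((1 + 0.46)^1 − 1) × 100% = 46.0%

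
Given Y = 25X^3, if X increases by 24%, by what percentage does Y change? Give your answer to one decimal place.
90.7%

For Y = 25X^3:
If X → X(1 + 0.24)
Then Y → Y · (1 + 0.24)^3
     ≈ Y · 1.9066

Percentage change = ((1 + 0.24)^3 − 1) × 100% ≈ 90.7%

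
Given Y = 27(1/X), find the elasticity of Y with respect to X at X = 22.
Elasticity = -1

Elasticity = (dY/dX) · (X/Y)

dY/dX = -27/X²
At X = 22: dY/dX = -27/484, Y = 27/22

Elasticity = (-27/484) · (22 / (27/22)) = -1

Interpretation: for a small percentage change in X, the percentage change in Y is approximately -1.00 times as large.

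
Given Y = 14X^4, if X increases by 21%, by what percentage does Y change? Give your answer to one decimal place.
114.4%

For Y = 14X^4:
If X → X(1 + 0.21)
Then Y → Y · (1 + 0.21)^4
     ≈ Y · 2.1436

Percentage change = ((1 + 0.21)^4 − 1) × 100% ≈ 114.4%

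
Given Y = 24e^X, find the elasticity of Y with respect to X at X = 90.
Elasticity = 90

Elasticity = (dY/dX) · (X/Y)

dY/dX = 24·e^X
At X = 90: dY/dX = 24·e^90, Y = 24·e^90

Elasticity = (24·e^90) · (90 / (24·e^90)) = 90

Interpretation: for a small percentage change in X, the percentage change in Y is approximately 90.00 times as large.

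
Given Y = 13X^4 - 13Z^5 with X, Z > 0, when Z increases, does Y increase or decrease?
Y decreases

Taking the partial derivative:
∂Y/∂Z = -65Z^4

∂Y/∂Z = -65Z^4 < 0 (assuming positive values)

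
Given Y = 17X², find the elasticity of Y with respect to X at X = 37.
Elasticity = 2

Elasticity = (dY/dX) · (X/Y)

dY/dX = 34·X
At X = 37: dY/dX = 1258, Y = 23273

Elasticity = 1258 · (37 / 23273) = 2

Interpretation: for a small percentage change in X, the percentage change in Y is approximately 2.00 times as large.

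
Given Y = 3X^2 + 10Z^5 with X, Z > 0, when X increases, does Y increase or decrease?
Y increases

Taking the partial derivative:
∂Y/∂X = 6X

∂Y/∂X = 6X > 0 (assuming positive values)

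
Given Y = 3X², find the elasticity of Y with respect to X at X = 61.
Elasticity = 2

Elasticity = (dY/dX) · (X/Y)

dY/dX = 6·X
At X = 61: dY/dX = 366, Y = 11163

Elasticity = 366 · (61 / 11163) = 2

Interpretation: for a small percentage change in X, the percentage change in Y is approximately 2.00 times as large.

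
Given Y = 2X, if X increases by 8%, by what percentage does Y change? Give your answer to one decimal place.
8.0%

For Y = 2X:
If X → X(1 + 0.08)
Then Y → Y · (1 + 0.08)^1
     = Y · 1.0800

Percentage change = ((1 + 0.08)^1 − 1) × 100% = 8.0%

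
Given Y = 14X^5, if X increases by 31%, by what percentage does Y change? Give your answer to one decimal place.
285.8%

For Y = 14X^5:
If X → X(1 + 0.31)
Then Y → Y · (1 + 0.31)^5
     ≈ Y · 3.8579

Percentage change = ((1 + 0.31)^5 − 1) × 100% ≈ 285.8%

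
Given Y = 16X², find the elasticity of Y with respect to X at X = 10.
Elasticity = 2

Elasticity = (dY/dX) · (X/Y)

dY/dX = 32·X
At X = 10: dY/dX = 320, Y = 1600

Elasticity = 320 · (10 / 1600) = 2

Interpretation: for a small percentage change in X, the percentage change in Y is approximately 2.00 times as large.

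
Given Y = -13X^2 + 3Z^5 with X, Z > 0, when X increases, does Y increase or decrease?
Y decreases

Taking the partial derivative:
∂Y/∂X = -26X

∂Y/∂X = -26X < 0 (assuming positive values)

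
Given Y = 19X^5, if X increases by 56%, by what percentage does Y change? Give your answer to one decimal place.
823.9%

For Y = 19X^5:
If X → X(1 + 0.56)
Then Y → Y · (1 + 0.56)^5
     ≈ Y · 9.2390

Percentage change = ((1 + 0.56)^5 − 1) × 100% ≈ 823.9%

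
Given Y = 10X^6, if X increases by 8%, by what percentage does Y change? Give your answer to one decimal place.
58.7%

For Y = 10X^6:
If X → X(1 + 0.08)
Then Y → Y · (1 + 0.08)^6
     ≈ Y · 1.5869

Percentage change = ((1 + 0.08)^6 − 1) × 100% ≈ 58.7%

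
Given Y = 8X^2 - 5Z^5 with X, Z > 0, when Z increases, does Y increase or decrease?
Y decreases

Taking the partial derivative:
∂Y/∂Z = -25Z^4

∂Y/∂Z = -25Z^4 < 0 (assuming positive values)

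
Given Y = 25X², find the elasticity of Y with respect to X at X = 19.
Elasticity = 2

Elasticity = (dY/dX) · (X/Y)

dY/dX = 50·X
At X = 19: dY/dX = 950, Y = 9025

Elasticity = 950 · (19 / 9025) = 2

Interpretation: for a small percentage change in X, the percentage change in Y is approximately 2.00 times as large.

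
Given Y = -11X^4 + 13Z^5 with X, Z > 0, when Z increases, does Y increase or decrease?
Y increases

Taking the partial derivative:
∂Y/∂Z = 65Z^4

∂Y/∂Z = 65Z^4 > 0 (assuming positive values)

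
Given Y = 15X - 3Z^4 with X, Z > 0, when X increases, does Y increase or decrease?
Y increases

Taking the partial derivative:
∂Y/∂X = 15

∂Y/∂X = 15 > 0 (assuming positive values)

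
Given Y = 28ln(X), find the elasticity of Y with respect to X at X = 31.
Elasticity = 1/ln(31) ≈ 0.2912

Elasticity = (dY/dX) · (X/Y)

dY/dX = 28/X
At X = 31: dY/dX = 28/31, Y = 28·ln(31)

Elasticity = (28/31) · (31 / (28·ln(31))) = 1/ln(31) ≈ 0.2912

Interpretation: for a small percentage change in X, the percentage change in Y is approximately 0.29 times as large.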